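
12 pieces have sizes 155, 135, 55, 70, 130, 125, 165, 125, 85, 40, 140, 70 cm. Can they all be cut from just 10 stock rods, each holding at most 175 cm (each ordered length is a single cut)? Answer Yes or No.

A valid assignment using 9 stock rods:
  stock rod 1: 165 = 165
  stock rod 2: 155 = 155
  stock rod 3: 140 = 140
  stock rod 4: 135 + 40 = 175
  stock rod 5: 130 = 130
  stock rod 6: 125 = 125
  stock rod 7: 125 = 125
  stock rod 8: 85 + 70 = 155
  stock rod 9: 70 + 55 = 125
That uses only 9 ≤ 10, so 10 stock rods are enough.

Yes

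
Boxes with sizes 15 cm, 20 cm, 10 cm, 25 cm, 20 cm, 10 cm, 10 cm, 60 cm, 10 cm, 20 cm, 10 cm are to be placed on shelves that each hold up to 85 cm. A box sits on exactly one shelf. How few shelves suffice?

3

Total = 60 + 25 + 20 + 20 + 20 + 15 + 10 + 10 + 10 + 10 + 10 = 210 cm.
Lower bound: ⌈210/85⌉ = 3 shelves.
A packing using 3 shelves:
  shelf 1: 60 + 25 = 85
  shelf 2: 20 + 20 + 20 + 15 + 10 = 85
  shelf 3: 10 + 10 + 10 + 10 = 40
This matches the lower bound, so 3 is optimal.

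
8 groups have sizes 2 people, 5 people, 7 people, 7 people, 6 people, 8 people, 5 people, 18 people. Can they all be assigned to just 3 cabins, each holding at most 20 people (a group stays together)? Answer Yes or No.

A valid assignment using 3 cabins:
  cabin 1: 18 + 2 = 20
  cabin 2: 8 + 7 + 5 = 20
  cabin 3: 7 + 6 + 5 = 18
Every load is within 20 people, so 3 cabins suffice.

Yes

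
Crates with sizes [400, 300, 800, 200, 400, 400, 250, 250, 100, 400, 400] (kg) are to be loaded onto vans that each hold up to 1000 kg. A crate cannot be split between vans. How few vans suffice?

Total = 800 + 400 + 400 + 400 + 400 + 400 + 300 + 250 + 250 + 200 + 100 = 3900 kg.
Lower bound: ⌈3900/1000⌉ = 4 vans.
A packing using 5 vans:
  van 1: 800 + 200 = 1000
  van 2: 400 + 400 + 100 = 900
  van 3: 400 + 400 = 800
  van 4: 400 + 300 + 250 = 950
  van 5: 250 = 250
No arrangement into 4 vans stays within capacity, so 5 is optimal.

5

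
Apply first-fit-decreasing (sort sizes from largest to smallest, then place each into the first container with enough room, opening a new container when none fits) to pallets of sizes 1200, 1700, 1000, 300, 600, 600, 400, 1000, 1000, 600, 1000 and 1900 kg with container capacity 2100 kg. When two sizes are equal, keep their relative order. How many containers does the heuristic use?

Sorted descending: 1900, 1700, 1200, 1000, 1000, 1000, 1000, 600, 600, 600, 400, 300.
  1900 → container 1 (new)  [load 1900/2100]
  1700 → container 2 (new)  [load 1700/2100]
  1200 → container 3 (new)  [load 1200/2100]
  1000 → container 4 (new)  [load 1000/2100]
  1000 → container 4  [load 2000/2100]
  1000 → container 5 (new)  [load 1000/2100]
  1000 → container 5  [load 2000/2100]
  600 → container 3  [load 1800/2100]
  600 → container 6 (new)  [load 600/2100]
  600 → container 6  [load 1200/2100]
  400 → container 2  [load 2100/2100]
  300 → container 3  [load 2100/2100]
6 containers opened.

6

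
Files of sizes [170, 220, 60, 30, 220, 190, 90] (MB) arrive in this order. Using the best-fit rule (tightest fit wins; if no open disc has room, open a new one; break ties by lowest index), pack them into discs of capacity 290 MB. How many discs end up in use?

  170 → disc 1 (new)  [load 170/290]
  220 → disc 2 (new)  [load 220/290]
  60 → disc 2  [load 280/290]
  30 → disc 1  [load 200/290]
  220 → disc 3 (new)  [load 220/290]
  190 → disc 4 (new)  [load 190/290]
  90 → disc 1  [load 290/290]
4 discs opened.

4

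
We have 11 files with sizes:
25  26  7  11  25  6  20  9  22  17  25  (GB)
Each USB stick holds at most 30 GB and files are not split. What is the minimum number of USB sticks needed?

8

Total = 26 + 25 + 25 + 25 + 22 + 20 + 17 + 11 + 9 + 7 + 6 = 193 GB.
Lower bound: ⌈193/30⌉ = 7 USB sticks.
A packing using 8 USB sticks:
  USB stick 1: 26 = 26
  USB stick 2: 25 = 25
  USB stick 3: 25 = 25
  USB stick 4: 25 = 25
  USB stick 5: 22 + 7 = 29
  USB stick 6: 20 + 9 = 29
  USB stick 7: 17 + 11 = 28
  USB stick 8: 6 = 6
No arrangement into 7 USB sticks stays within capacity, so 8 is optimal.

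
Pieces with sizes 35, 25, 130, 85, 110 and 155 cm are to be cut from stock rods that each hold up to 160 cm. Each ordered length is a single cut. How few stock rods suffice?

Total = 155 + 130 + 110 + 85 + 35 + 25 = 540 cm.
Lower bound: ⌈540/160⌉ = 4 stock rods.
A packing using 4 stock rods:
  stock rod 1: 155 = 155
  stock rod 2: 130 + 25 = 155
  stock rod 3: 110 + 35 = 145
  stock rod 4: 85 = 85
This matches the lower bound, so 4 is optimal.

4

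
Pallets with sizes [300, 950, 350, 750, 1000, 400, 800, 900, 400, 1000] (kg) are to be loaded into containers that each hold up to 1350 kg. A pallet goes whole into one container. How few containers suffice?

Total = 1000 + 1000 + 950 + 900 + 800 + 750 + 400 + 400 + 350 + 300 = 6850 kg.
Lower bound: ⌈6850/1350⌉ = 6 containers.
A packing using 6 containers:
  container 1: 1000 + 350 = 1350
  container 2: 1000 + 300 = 1300
  container 3: 950 + 400 = 1350
  container 4: 900 + 400 = 1300
  container 5: 800 = 800
  container 6: 750 = 750
This matches the lower bound, so 6 is optimal.

6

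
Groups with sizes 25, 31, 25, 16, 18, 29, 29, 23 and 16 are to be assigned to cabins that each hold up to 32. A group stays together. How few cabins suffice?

Total = 31 + 29 + 29 + 25 + 25 + 23 + 18 + 16 + 16 = 212.
Lower bound: ⌈212/32⌉ = 7 cabins.
A packing using 8 cabins:
  cabin 1: 31 = 31
  cabin 2: 29 = 29
  cabin 3: 29 = 29
  cabin 4: 25 = 25
  cabin 5: 25 = 25
  cabin 6: 23 = 23
  cabin 7: 18 = 18
  cabin 8: 16 + 16 = 32
No arrangement into 7 cabins stays within capacity, so 8 is optimal.

8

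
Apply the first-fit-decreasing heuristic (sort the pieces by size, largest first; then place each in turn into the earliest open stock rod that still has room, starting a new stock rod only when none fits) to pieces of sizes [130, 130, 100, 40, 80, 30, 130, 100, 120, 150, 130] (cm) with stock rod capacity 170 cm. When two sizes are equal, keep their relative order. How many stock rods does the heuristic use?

Sorted descending: 150, 130, 130, 130, 130, 120, 100, 100, 80, 40, 30.
  150 → stock rod 1 (new)  [load 150/170]
  130 → stock rod 2 (new)  [load 130/170]
  130 → stock rod 3 (new)  [load 130/170]
  130 → stock rod 4 (new)  [load 130/170]
  130 → stock rod 5 (new)  [load 130/170]
  120 → stock rod 6 (new)  [load 120/170]
  100 → stock rod 7 (new)  [load 100/170]
  100 → stock rod 8 (new)  [load 100/170]
  80 → stock rod 9 (new)  [load 80/170]
  40 → stock rod 2  [load 170/170]
  30 → stock rod 3  [load 160/170]
9 stock rods opened.

9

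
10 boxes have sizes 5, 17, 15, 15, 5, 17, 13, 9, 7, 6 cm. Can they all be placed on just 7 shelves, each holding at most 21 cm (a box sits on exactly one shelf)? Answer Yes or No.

A valid assignment using 6 shelves:
  shelf 1: 17 = 17
  shelf 2: 17 = 17
  shelf 3: 15 + 6 = 21
  shelf 4: 15 + 5 = 20
  shelf 5: 13 + 7 = 20
  shelf 6: 9 + 5 = 14
That uses only 6 ≤ 7, so 7 shelves are enough.

Yes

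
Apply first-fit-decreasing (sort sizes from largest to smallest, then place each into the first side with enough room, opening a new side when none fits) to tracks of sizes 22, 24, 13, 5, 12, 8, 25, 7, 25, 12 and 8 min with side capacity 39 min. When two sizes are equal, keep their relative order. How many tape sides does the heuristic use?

5

Sorted descending: 25, 25, 24, 22, 13, 12, 12, 8, 8, 7, 5.
  25 → side 1 (new)  [load 25/39]
  25 → side 2 (new)  [load 25/39]
  24 → side 3 (new)  [load 24/39]
  22 → side 4 (new)  [load 22/39]
  13 → side 1  [load 38/39]
  12 → side 2  [load 37/39]
  12 → side 3  [load 36/39]
  8 → side 4  [load 30/39]
  8 → side 4  [load 38/39]
  7 → side 5 (new)  [load 7/39]
  5 → side 5  [load 12/39]
5 tape sides opened.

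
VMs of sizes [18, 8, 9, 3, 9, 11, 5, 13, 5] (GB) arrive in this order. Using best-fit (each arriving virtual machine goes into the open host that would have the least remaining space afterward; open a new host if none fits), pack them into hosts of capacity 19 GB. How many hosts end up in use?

  18 → host 1 (new)  [load 18/19]
  8 → host 2 (new)  [load 8/19]
  9 → host 2  [load 17/19]
  3 → host 3 (new)  [load 3/19]
  9 → host 3  [load 12/19]
  11 → host 4 (new)  [load 11/19]
  5 → host 3  [load 17/19]
  13 → host 5 (new)  [load 13/19]
  5 → host 5  [load 18/19]
5 hosts opened.

5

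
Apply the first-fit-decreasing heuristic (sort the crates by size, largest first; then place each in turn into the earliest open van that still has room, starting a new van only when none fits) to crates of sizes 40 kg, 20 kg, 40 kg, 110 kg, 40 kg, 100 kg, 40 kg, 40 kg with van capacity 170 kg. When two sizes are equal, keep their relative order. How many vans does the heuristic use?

Sorted descending: 110, 100, 40, 40, 40, 40, 40, 20.
  110 → van 1 (new)  [load 110/170]
  100 → van 2 (new)  [load 100/170]
  40 → van 1  [load 150/170]
  40 → van 2  [load 140/170]
  40 → van 3 (new)  [load 40/170]
  40 → van 3  [load 80/170]
  40 → van 3  [load 120/170]
  20 → van 1  [load 170/170]
3 vans opened.

3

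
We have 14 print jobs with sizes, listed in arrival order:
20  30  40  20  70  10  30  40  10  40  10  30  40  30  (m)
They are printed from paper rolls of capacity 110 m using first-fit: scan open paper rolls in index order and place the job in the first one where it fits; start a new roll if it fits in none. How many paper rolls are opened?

4

  20 → roll 1 (new)  [load 20/110]
  30 → roll 1  [load 50/110]
  40 → roll 1  [load 90/110]
  20 → roll 1  [load 110/110]
  70 → roll 2 (new)  [load 70/110]
  10 → roll 2  [load 80/110]
  30 → roll 2  [load 110/110]
  40 → roll 3 (new)  [load 40/110]
  10 → roll 3  [load 50/110]
  40 → roll 3  [load 90/110]
  10 → roll 3  [load 100/110]
  30 → roll 4 (new)  [load 30/110]
  40 → roll 4  [load 70/110]
  30 → roll 4  [load 100/110]
4 paper rolls opened.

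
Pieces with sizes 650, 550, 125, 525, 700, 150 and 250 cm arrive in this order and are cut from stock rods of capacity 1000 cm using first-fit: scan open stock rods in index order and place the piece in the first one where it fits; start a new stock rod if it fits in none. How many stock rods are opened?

  650 → stock rod 1 (new)  [load 650/1000]
  550 → stock rod 2 (new)  [load 550/1000]
  125 → stock rod 1  [load 775/1000]
  525 → stock rod 3 (new)  [load 525/1000]
  700 → stock rod 4 (new)  [load 700/1000]
  150 → stock rod 1  [load 925/1000]
  250 → stock rod 2  [load 800/1000]
4 stock rods opened.

4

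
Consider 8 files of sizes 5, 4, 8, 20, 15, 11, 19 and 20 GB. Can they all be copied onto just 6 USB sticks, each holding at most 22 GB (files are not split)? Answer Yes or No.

Yes

A valid assignment using 6 USB sticks:
  USB stick 1: 20 = 20
  USB stick 2: 20 = 20
  USB stick 3: 19 = 19
  USB stick 4: 15 + 5 = 20
  USB stick 5: 11 + 8 = 19
  USB stick 6: 4 = 4
Every load is within 22 GB, so 6 USB sticks suffice.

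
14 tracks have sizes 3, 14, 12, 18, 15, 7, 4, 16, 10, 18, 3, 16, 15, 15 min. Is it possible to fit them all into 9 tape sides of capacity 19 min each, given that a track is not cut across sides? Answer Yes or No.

Total = 166 min; ⌈166/19⌉ = 9.
10 tracks each exceed half the capacity and cannot share a side, forcing at least 10 tape sides.
At least 10 tape sides are required, but only 9 are allowed.

No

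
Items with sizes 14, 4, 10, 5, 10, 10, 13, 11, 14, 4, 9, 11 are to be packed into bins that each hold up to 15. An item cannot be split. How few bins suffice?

9

Total = 14 + 14 + 13 + 11 + 11 + 10 + 10 + 10 + 9 + 5 + 4 + 4 = 115.
Lower bound: ⌈115/15⌉ = 8 bins.
Also, 9 items each exceed 15/2, and no two of those can share a bin, so at least 9 bins are needed.
A packing using 9 bins:
  bin 1: 14 = 14
  bin 2: 14 = 14
  bin 3: 13 = 13
  bin 4: 11 + 4 = 15
  bin 5: 11 + 4 = 15
  bin 6: 10 + 5 = 15
  bin 7: 10 = 10
  bin 8: 10 = 10
  bin 9: 9 = 9
This matches the lower bound, so 9 is optimal.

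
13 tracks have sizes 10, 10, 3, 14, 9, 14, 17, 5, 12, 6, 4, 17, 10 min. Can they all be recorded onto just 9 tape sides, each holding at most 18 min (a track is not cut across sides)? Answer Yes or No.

A valid assignment using 9 tape sides:
  side 1: 17 = 17
  side 2: 17 = 17
  side 3: 14 + 4 = 18
  side 4: 14 + 3 = 17
  side 5: 12 + 6 = 18
  side 6: 10 + 5 = 15
  side 7: 10 = 10
  side 8: 10 = 10
  side 9: 9 = 9
Every load is within 18 min, so 9 tape sides suffice.

Yes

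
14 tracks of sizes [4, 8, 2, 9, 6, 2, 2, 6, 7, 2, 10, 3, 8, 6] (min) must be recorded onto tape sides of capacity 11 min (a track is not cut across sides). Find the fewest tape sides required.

8

Total = 10 + 9 + 8 + 8 + 7 + 6 + 6 + 6 + 4 + 3 + 2 + 2 + 2 + 2 = 75 min.
Lower bound: ⌈75/11⌉ = 7 tape sides.
Also, 8 tracks each exceed 11/2 min, and no two of those can share a side, so at least 8 tape sides are needed.
A packing using 8 tape sides:
  side 1: 10 = 10
  side 2: 9 + 2 = 11
  side 3: 8 + 3 = 11
  side 4: 8 + 2 = 10
  side 5: 7 + 4 = 11
  side 6: 6 + 2 + 2 = 10
  side 7: 6 = 6
  side 8: 6 = 6
This matches the lower bound, so 8 is optimal.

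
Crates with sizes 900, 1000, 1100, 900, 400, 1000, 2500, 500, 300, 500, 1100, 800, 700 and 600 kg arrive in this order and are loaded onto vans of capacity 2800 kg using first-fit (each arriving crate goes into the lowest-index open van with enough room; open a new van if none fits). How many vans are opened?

5

  900 → van 1 (new)  [load 900/2800]
  1000 → van 1  [load 1900/2800]
  1100 → van 2 (new)  [load 1100/2800]
  900 → van 1  [load 2800/2800]
  400 → van 2  [load 1500/2800]
  1000 → van 2  [load 2500/2800]
  2500 → van 3 (new)  [load 2500/2800]
  500 → van 4 (new)  [load 500/2800]
  300 → van 2  [load 2800/2800]
  500 → van 4  [load 1000/2800]
  1100 → van 4  [load 2100/2800]
  800 → van 5 (new)  [load 800/2800]
  700 → van 4  [load 2800/2800]
  600 → van 5  [load 1400/2800]
5 vans opened.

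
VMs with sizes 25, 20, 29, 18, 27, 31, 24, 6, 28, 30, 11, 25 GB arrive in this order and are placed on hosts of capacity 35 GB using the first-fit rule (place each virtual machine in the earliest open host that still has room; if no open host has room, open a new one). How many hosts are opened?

  25 → host 1 (new)  [load 25/35]
  20 → host 2 (new)  [load 20/35]
  29 → host 3 (new)  [load 29/35]
  18 → host 4 (new)  [load 18/35]
  27 → host 5 (new)  [load 27/35]
  31 → host 6 (new)  [load 31/35]
  24 → host 7 (new)  [load 24/35]
  6 → host 1  [load 31/35]
  28 → host 8 (new)  [load 28/35]
  30 → host 9 (new)  [load 30/35]
  11 → host 2  [load 31/35]
  25 → host 10 (new)  [load 25/35]
10 hosts opened.

10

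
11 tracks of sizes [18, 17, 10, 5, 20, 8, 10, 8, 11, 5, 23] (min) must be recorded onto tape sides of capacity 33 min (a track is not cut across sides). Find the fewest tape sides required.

5

Total = 23 + 20 + 18 + 17 + 11 + 10 + 10 + 8 + 8 + 5 + 5 = 135 min.
Lower bound: ⌈135/33⌉ = 5 tape sides.
A packing using 5 tape sides:
  side 1: 23 + 10 = 33
  side 2: 20 + 11 = 31
  side 3: 18 + 10 + 5 = 33
  side 4: 17 + 8 + 8 = 33
  side 5: 5 = 5
This matches the lower bound, so 5 is optimal.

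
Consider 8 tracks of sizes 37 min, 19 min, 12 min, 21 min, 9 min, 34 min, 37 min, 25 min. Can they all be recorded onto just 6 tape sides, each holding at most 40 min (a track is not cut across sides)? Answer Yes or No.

Yes

A valid assignment using 6 tape sides:
  side 1: 37 = 37
  side 2: 37 = 37
  side 3: 34 = 34
  side 4: 25 + 12 = 37
  side 5: 21 + 19 = 40
  side 6: 9 = 9
Every load is within 40 min, so 6 tape sides suffice.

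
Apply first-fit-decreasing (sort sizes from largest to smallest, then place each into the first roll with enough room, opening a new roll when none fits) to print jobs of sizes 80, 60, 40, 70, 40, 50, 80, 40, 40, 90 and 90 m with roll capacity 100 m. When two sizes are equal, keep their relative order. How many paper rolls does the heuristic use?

Sorted descending: 90, 90, 80, 80, 70, 60, 50, 40, 40, 40, 40.
  90 → roll 1 (new)  [load 90/100]
  90 → roll 2 (new)  [load 90/100]
  80 → roll 3 (new)  [load 80/100]
  80 → roll 4 (new)  [load 80/100]
  70 → roll 5 (new)  [load 70/100]
  60 → roll 6 (new)  [load 60/100]
  50 → roll 7 (new)  [load 50/100]
  40 → roll 6  [load 100/100]
  40 → roll 7  [load 90/100]
  40 → roll 8 (new)  [load 40/100]
  40 → roll 8  [load 80/100]
8 paper rolls opened.

8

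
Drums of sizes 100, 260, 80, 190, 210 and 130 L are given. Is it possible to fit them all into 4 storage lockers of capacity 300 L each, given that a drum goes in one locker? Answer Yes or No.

A valid assignment using 4 storage lockers:
  locker 1: 260 = 260
  locker 2: 210 + 80 = 290
  locker 3: 190 + 100 = 290
  locker 4: 130 = 130
Every load is within 300 L, so 4 storage lockers suffice.

Yes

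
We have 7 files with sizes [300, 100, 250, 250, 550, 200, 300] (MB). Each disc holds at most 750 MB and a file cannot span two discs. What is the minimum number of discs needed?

3

Total = 550 + 300 + 300 + 250 + 250 + 200 + 100 = 1950 MB.
Lower bound: ⌈1950/750⌉ = 3 discs.
A packing using 3 discs:
  disc 1: 550 + 200 = 750
  disc 2: 300 + 300 + 100 = 700
  disc 3: 250 + 250 = 500
This matches the lower bound, so 3 is optimal.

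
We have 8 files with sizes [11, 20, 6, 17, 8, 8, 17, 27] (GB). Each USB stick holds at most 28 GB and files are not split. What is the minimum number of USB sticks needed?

5

Total = 27 + 20 + 17 + 17 + 11 + 8 + 8 + 6 = 114 GB.
Lower bound: ⌈114/28⌉ = 5 USB sticks.
A packing using 5 USB sticks:
  USB stick 1: 27 = 27
  USB stick 2: 20 + 8 = 28
  USB stick 3: 17 + 11 = 28
  USB stick 4: 17 + 8 = 25
  USB stick 5: 6 = 6
This matches the lower bound, so 5 is optimal.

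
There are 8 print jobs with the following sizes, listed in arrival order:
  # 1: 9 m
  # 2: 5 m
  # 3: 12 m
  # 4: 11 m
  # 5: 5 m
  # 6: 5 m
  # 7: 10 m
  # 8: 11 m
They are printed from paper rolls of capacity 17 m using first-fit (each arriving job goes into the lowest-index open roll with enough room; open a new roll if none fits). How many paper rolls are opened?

5

  9 → roll 1 (new)  [load 9/17]
  5 → roll 1  [load 14/17]
  12 → roll 2 (new)  [load 12/17]
  11 → roll 3 (new)  [load 11/17]
  5 → roll 2  [load 17/17]
  5 → roll 3  [load 16/17]
  10 → roll 4 (new)  [load 10/17]
  11 → roll 5 (new)  [load 11/17]
5 paper rolls opened.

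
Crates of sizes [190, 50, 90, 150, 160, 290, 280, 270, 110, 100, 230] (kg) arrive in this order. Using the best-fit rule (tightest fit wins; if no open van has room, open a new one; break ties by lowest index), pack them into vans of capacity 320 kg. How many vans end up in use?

  190 → van 1 (new)  [load 190/320]
  50 → van 1  [load 240/320]
  90 → van 2 (new)  [load 90/320]
  150 → van 2  [load 240/320]
  160 → van 3 (new)  [load 160/320]
  290 → van 4 (new)  [load 290/320]
  280 → van 5 (new)  [load 280/320]
  270 → van 6 (new)  [load 270/320]
  110 → van 3  [load 270/320]
  100 → van 7 (new)  [load 100/320]
  230 → van 8 (new)  [load 230/320]
8 vans opened.

8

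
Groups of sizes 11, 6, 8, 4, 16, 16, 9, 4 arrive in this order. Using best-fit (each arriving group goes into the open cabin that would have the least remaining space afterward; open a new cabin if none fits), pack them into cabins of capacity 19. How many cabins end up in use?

  11 → cabin 1 (new)  [load 11/19]
  6 → cabin 1  [load 17/19]
  8 → cabin 2 (new)  [load 8/19]
  4 → cabin 2  [load 12/19]
  16 → cabin 3 (new)  [load 16/19]
  16 → cabin 4 (new)  [load 16/19]
  9 → cabin 5 (new)  [load 9/19]
  4 → cabin 2  [load 16/19]
5 cabins opened.

5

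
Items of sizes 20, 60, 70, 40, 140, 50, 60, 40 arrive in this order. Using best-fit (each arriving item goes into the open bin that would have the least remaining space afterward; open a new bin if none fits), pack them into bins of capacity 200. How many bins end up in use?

  20 → bin 1 (new)  [load 20/200]
  60 → bin 1  [load 80/200]
  70 → bin 1  [load 150/200]
  40 → bin 1  [load 190/200]
  140 → bin 2 (new)  [load 140/200]
  50 → bin 2  [load 190/200]
  60 → bin 3 (new)  [load 60/200]
  40 → bin 3  [load 100/200]
3 bins opened.

3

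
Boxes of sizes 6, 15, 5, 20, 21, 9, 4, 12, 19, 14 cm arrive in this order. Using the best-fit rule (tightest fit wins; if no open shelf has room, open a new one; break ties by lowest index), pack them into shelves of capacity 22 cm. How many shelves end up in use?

7

  6 → shelf 1 (new)  [load 6/22]
  15 → shelf 1  [load 21/22]
  5 → shelf 2 (new)  [load 5/22]
  20 → shelf 3 (new)  [load 20/22]
  21 → shelf 4 (new)  [load 21/22]
  9 → shelf 2  [load 14/22]
  4 → shelf 2  [load 18/22]
  12 → shelf 5 (new)  [load 12/22]
  19 → shelf 6 (new)  [load 19/22]
  14 → shelf 7 (new)  [load 14/22]
7 shelves opened.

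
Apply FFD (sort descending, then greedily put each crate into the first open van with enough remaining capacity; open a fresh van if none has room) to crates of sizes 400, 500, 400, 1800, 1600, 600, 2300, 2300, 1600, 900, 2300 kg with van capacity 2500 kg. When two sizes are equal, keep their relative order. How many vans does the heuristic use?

Sorted descending: 2300, 2300, 2300, 1800, 1600, 1600, 900, 600, 500, 400, 400.
  2300 → van 1 (new)  [load 2300/2500]
  2300 → van 2 (new)  [load 2300/2500]
  2300 → van 3 (new)  [load 2300/2500]
  1800 → van 4 (new)  [load 1800/2500]
  1600 → van 5 (new)  [load 1600/2500]
  1600 → van 6 (new)  [load 1600/2500]
  900 → van 5  [load 2500/2500]
  600 → van 4  [load 2400/2500]
  500 → van 6  [load 2100/2500]
  400 → van 6  [load 2500/2500]
  400 → van 7 (new)  [load 400/2500]
7 vans opened.

7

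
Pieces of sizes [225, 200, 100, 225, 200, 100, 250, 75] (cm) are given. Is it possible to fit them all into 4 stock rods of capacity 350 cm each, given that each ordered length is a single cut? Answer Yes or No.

Total = 1375 cm; ⌈1375/350⌉ = 4.
5 pieces each exceed half the capacity and cannot share a stock rod, forcing at least 5 stock rods.
At least 5 stock rods are required, but only 4 are allowed.

No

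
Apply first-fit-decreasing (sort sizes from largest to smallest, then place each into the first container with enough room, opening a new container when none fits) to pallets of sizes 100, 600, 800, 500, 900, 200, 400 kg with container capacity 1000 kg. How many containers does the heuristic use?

4

Sorted descending: 900, 800, 600, 500, 400, 200, 100.
  900 → container 1 (new)  [load 900/1000]
  800 → container 2 (new)  [load 800/1000]
  600 → container 3 (new)  [load 600/1000]
  500 → container 4 (new)  [load 500/1000]
  400 → container 3  [load 1000/1000]
  200 → container 2  [load 1000/1000]
  100 → container 1  [load 1000/1000]
4 containers opened.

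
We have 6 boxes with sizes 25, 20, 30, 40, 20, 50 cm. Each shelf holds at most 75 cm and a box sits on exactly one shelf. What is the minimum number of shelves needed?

3

Total = 50 + 40 + 30 + 25 + 20 + 20 = 185 cm.
Lower bound: ⌈185/75⌉ = 3 shelves.
A packing using 3 shelves:
  shelf 1: 50 + 25 = 75
  shelf 2: 40 + 30 = 70
  shelf 3: 20 + 20 = 40
This matches the lower bound, so 3 is optimal.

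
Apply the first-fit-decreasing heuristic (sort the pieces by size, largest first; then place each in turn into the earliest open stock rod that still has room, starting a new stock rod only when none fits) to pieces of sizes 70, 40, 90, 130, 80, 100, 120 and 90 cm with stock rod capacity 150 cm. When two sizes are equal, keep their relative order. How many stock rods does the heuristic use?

Sorted descending: 130, 120, 100, 90, 90, 80, 70, 40.
  130 → stock rod 1 (new)  [load 130/150]
  120 → stock rod 2 (new)  [load 120/150]
  100 → stock rod 3 (new)  [load 100/150]
  90 → stock rod 4 (new)  [load 90/150]
  90 → stock rod 5 (new)  [load 90/150]
  80 → stock rod 6 (new)  [load 80/150]
  70 → stock rod 6  [load 150/150]
  40 → stock rod 3  [load 140/150]
6 stock rods opened.

6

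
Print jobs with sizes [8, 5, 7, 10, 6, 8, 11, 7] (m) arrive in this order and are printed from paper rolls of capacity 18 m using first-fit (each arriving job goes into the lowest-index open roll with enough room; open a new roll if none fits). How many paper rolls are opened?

4

  8 → roll 1 (new)  [load 8/18]
  5 → roll 1  [load 13/18]
  7 → roll 2 (new)  [load 7/18]
  10 → roll 2  [load 17/18]
  6 → roll 3 (new)  [load 6/18]
  8 → roll 3  [load 14/18]
  11 → roll 4 (new)  [load 11/18]
  7 → roll 4  [load 18/18]
4 paper rolls opened.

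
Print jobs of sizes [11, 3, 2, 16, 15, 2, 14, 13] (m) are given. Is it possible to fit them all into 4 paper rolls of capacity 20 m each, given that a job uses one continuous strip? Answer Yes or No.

No

Total = 76 m; ⌈76/20⌉ = 4.
5 print jobs each exceed half the capacity and cannot share a roll, forcing at least 5 paper rolls.
At least 5 paper rolls are required, but only 4 are allowed.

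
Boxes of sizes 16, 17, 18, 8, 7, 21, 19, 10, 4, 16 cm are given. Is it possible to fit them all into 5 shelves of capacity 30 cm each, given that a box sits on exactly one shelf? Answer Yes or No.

No

Total = 136 cm; ⌈136/30⌉ = 5.
6 boxes each exceed half the capacity and cannot share a shelf, forcing at least 6 shelves.
At least 6 shelves are required, but only 5 are allowed.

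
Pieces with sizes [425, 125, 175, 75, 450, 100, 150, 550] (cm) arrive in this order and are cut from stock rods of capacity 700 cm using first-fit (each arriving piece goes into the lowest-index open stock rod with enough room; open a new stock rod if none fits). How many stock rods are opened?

  425 → stock rod 1 (new)  [load 425/700]
  125 → stock rod 1  [load 550/700]
  175 → stock rod 2 (new)  [load 175/700]
  75 → stock rod 1  [load 625/700]
  450 → stock rod 2  [load 625/700]
  100 → stock rod 3 (new)  [load 100/700]
  150 → stock rod 3  [load 250/700]
  550 → stock rod 4 (new)  [load 550/700]
4 stock rods opened.

4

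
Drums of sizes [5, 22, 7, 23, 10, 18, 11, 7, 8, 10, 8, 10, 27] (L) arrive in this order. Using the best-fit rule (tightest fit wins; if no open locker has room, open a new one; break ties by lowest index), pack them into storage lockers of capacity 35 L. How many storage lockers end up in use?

  5 → locker 1 (new)  [load 5/35]
  22 → locker 1  [load 27/35]
  7 → locker 1  [load 34/35]
  23 → locker 2 (new)  [load 23/35]
  10 → locker 2  [load 33/35]
  18 → locker 3 (new)  [load 18/35]
  11 → locker 3  [load 29/35]
  7 → locker 4 (new)  [load 7/35]
  8 → locker 4  [load 15/35]
  10 → locker 4  [load 25/35]
  8 → locker 4  [load 33/35]
  10 → locker 5 (new)  [load 10/35]
  27 → locker 6 (new)  [load 27/35]
6 storage lockers opened.

6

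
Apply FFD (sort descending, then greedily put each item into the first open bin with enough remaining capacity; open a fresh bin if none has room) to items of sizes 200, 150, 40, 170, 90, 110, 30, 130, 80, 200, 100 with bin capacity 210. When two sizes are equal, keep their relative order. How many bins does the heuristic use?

Sorted descending: 200, 200, 170, 150, 130, 110, 100, 90, 80, 40, 30.
  200 → bin 1 (new)  [load 200/210]
  200 → bin 2 (new)  [load 200/210]
  170 → bin 3 (new)  [load 170/210]
  150 → bin 4 (new)  [load 150/210]
  130 → bin 5 (new)  [load 130/210]
  110 → bin 6 (new)  [load 110/210]
  100 → bin 6  [load 210/210]
  90 → bin 7 (new)  [load 90/210]
  80 → bin 5  [load 210/210]
  40 → bin 3  [load 210/210]
  30 → bin 4  [load 180/210]
7 bins opened.

7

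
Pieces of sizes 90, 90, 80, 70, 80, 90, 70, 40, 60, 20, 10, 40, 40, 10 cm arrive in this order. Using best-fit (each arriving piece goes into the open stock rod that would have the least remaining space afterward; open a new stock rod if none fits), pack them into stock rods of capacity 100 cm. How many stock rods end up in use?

  90 → stock rod 1 (new)  [load 90/100]
  90 → stock rod 2 (new)  [load 90/100]
  80 → stock rod 3 (new)  [load 80/100]
  70 → stock rod 4 (new)  [load 70/100]
  80 → stock rod 5 (new)  [load 80/100]
  90 → stock rod 6 (new)  [load 90/100]
  70 → stock rod 7 (new)  [load 70/100]
  40 → stock rod 8 (new)  [load 40/100]
  60 → stock rod 8  [load 100/100]
  20 → stock rod 3  [load 100/100]
  10 → stock rod 1  [load 100/100]
  40 → stock rod 9 (new)  [load 40/100]
  40 → stock rod 9  [load 80/100]
  10 → stock rod 2  [load 100/100]
9 stock rods opened.

9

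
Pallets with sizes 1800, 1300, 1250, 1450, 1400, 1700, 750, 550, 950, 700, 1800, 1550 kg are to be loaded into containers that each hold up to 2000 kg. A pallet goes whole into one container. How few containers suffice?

Total = 1800 + 1800 + 1700 + 1550 + 1450 + 1400 + 1300 + 1250 + 950 + 750 + 700 + 550 = 15200 kg.
Lower bound: ⌈15200/2000⌉ = 8 containers.
A packing using 9 containers:
  container 1: 1800 = 1800
  container 2: 1800 = 1800
  container 3: 1700 = 1700
  container 4: 1550 = 1550
  container 5: 1450 + 550 = 2000
  container 6: 1400 = 1400
  container 7: 1300 + 700 = 2000
  container 8: 1250 + 750 = 2000
  container 9: 950 = 950
No arrangement into 8 containers stays within capacity, so 9 is optimal.

9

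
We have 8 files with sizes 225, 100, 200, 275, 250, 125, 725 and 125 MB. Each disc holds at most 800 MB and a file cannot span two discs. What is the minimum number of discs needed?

3

Total = 725 + 275 + 250 + 225 + 200 + 125 + 125 + 100 = 2025 MB.
Lower bound: ⌈2025/800⌉ = 3 discs.
A packing using 3 discs:
  disc 1: 725 = 725
  disc 2: 275 + 250 + 225 = 750
  disc 3: 200 + 125 + 125 + 100 = 550
This matches the lower bound, so 3 is optimal.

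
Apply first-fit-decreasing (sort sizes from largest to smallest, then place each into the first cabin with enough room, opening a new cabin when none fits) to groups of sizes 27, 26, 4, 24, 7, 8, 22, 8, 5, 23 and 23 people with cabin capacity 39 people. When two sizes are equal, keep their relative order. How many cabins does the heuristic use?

6

Sorted descending: 27, 26, 24, 23, 23, 22, 8, 8, 7, 5, 4.
  27 → cabin 1 (new)  [load 27/39]
  26 → cabin 2 (new)  [load 26/39]
  24 → cabin 3 (new)  [load 24/39]
  23 → cabin 4 (new)  [load 23/39]
  23 → cabin 5 (new)  [load 23/39]
  22 → cabin 6 (new)  [load 22/39]
  8 → cabin 1  [load 35/39]
  8 → cabin 2  [load 34/39]
  7 → cabin 3  [load 31/39]
  5 → cabin 2  [load 39/39]
  4 → cabin 1  [load 39/39]
6 cabins opened.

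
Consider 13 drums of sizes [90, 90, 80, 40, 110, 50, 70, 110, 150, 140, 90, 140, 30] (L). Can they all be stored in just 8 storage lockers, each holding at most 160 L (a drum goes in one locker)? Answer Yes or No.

Total = 1190 L; ⌈1190/160⌉ = 8.
The bound of 8 does not rule out 8, but exhaustive search shows no assignment into 8 storage lockers of capacity 160 L exists — the minimum is 9.

No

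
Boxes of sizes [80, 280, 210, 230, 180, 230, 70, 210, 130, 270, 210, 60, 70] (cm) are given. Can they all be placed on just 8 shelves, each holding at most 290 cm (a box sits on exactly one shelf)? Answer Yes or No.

Total = 2230 cm; ⌈2230/290⌉ = 8.
The bound of 8 does not rule out 8, but exhaustive search shows no assignment into 8 shelves of capacity 290 cm exists — the minimum is 9.

No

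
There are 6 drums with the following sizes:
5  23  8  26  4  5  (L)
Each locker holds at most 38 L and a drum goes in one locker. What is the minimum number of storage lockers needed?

Total = 26 + 23 + 8 + 5 + 5 + 4 = 71 L.
Lower bound: ⌈71/38⌉ = 2 storage lockers.
A packing using 2 storage lockers:
  locker 1: 26 + 8 + 4 = 38
  locker 2: 23 + 5 + 5 = 33
This matches the lower bound, so 2 is optimal.

2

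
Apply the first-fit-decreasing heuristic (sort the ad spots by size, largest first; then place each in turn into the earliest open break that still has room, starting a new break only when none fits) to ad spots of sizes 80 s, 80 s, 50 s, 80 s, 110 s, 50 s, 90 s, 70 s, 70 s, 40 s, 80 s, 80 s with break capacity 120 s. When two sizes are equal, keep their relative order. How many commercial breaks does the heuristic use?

Sorted descending: 110, 90, 80, 80, 80, 80, 80, 70, 70, 50, 50, 40.
  110 → break 1 (new)  [load 110/120]
  90 → break 2 (new)  [load 90/120]
  80 → break 3 (new)  [load 80/120]
  80 → break 4 (new)  [load 80/120]
  80 → break 5 (new)  [load 80/120]
  80 → break 6 (new)  [load 80/120]
  80 → break 7 (new)  [load 80/120]
  70 → break 8 (new)  [load 70/120]
  70 → break 9 (new)  [load 70/120]
  50 → break 8  [load 120/120]
  50 → break 9  [load 120/120]
  40 → break 3  [load 120/120]
9 commercial breaks opened.

9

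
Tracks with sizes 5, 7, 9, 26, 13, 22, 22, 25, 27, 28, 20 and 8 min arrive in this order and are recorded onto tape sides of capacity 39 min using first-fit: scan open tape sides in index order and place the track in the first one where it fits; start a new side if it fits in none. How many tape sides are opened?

8

  5 → side 1 (new)  [load 5/39]
  7 → side 1  [load 12/39]
  9 → side 1  [load 21/39]
  26 → side 2 (new)  [load 26/39]
  13 → side 1  [load 34/39]
  22 → side 3 (new)  [load 22/39]
  22 → side 4 (new)  [load 22/39]
  25 → side 5 (new)  [load 25/39]
  27 → side 6 (new)  [load 27/39]
  28 → side 7 (new)  [load 28/39]
  20 → side 8 (new)  [load 20/39]
  8 → side 2  [load 34/39]
8 tape sides opened.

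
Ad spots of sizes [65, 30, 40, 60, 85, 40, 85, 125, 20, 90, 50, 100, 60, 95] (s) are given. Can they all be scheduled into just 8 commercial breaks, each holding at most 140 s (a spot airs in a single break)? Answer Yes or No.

Yes

A valid assignment using 8 commercial breaks:
  break 1: 125 = 125
  break 2: 100 + 40 = 140
  break 3: 95 + 40 = 135
  break 4: 90 + 50 = 140
  break 5: 85 + 30 + 20 = 135
  break 6: 85 = 85
  break 7: 65 + 60 = 125
  break 8: 60 = 60
Every load is within 140 s, so 8 commercial breaks suffice.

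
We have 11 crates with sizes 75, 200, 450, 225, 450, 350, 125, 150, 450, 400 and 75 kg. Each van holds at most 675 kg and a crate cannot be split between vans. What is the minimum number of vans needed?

5

Total = 450 + 450 + 450 + 400 + 350 + 225 + 200 + 150 + 125 + 75 + 75 = 2950 kg.
Lower bound: ⌈2950/675⌉ = 5 vans.
A packing using 5 vans:
  van 1: 450 + 225 = 675
  van 2: 450 + 200 = 650
  van 3: 450 + 150 + 75 = 675
  van 4: 400 + 125 + 75 = 600
  van 5: 350 = 350
This matches the lower bound, so 5 is optimal.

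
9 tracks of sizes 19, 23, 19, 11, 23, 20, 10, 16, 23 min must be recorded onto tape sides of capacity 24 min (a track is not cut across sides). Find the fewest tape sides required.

Total = 23 + 23 + 23 + 20 + 19 + 19 + 16 + 11 + 10 = 164 min.
Lower bound: ⌈164/24⌉ = 7 tape sides.
A packing using 8 tape sides:
  side 1: 23 = 23
  side 2: 23 = 23
  side 3: 23 = 23
  side 4: 20 = 20
  side 5: 19 = 19
  side 6: 19 = 19
  side 7: 16 = 16
  side 8: 11 + 10 = 21
No arrangement into 7 tape sides stays within capacity, so 8 is optimal.

8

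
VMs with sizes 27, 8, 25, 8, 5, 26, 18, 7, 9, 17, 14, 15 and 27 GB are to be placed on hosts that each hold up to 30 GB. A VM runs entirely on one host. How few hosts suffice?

Total = 27 + 27 + 26 + 25 + 18 + 17 + 15 + 14 + 9 + 8 + 8 + 7 + 5 = 206 GB.
Lower bound: ⌈206/30⌉ = 7 hosts.
A packing using 8 hosts:
  host 1: 27 = 27
  host 2: 27 = 27
  host 3: 26 = 26
  host 4: 25 + 5 = 30
  host 5: 18 + 9 = 27
  host 6: 17 + 8 = 25
  host 7: 15 + 14 = 29
  host 8: 8 + 7 = 15
No arrangement into 7 hosts stays within capacity, so 8 is optimal.

8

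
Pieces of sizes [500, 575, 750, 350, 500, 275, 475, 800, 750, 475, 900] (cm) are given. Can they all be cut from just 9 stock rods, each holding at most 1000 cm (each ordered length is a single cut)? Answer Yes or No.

Yes

A valid assignment using 8 stock rods:
  stock rod 1: 900 = 900
  stock rod 2: 800 = 800
  stock rod 3: 750 = 750
  stock rod 4: 750 = 750
  stock rod 5: 575 + 350 = 925
  stock rod 6: 500 + 500 = 1000
  stock rod 7: 475 + 475 = 950
  stock rod 8: 275 = 275
That uses only 8 ≤ 9, so 9 stock rods are enough.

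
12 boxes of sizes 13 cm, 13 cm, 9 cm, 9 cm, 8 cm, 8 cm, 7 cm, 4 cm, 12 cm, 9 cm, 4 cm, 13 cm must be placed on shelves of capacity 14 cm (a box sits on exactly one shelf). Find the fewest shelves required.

10

Total = 13 + 13 + 13 + 12 + 9 + 9 + 9 + 8 + 8 + 7 + 4 + 4 = 109 cm.
Lower bound: ⌈109/14⌉ = 8 shelves.
Also, 9 boxes each exceed 7 cm, and no two of those can share a shelf, so at least 9 shelves are needed.
A packing using 10 shelves:
  shelf 1: 13 = 13
  shelf 2: 13 = 13
  shelf 3: 13 = 13
  shelf 4: 12 = 12
  shelf 5: 9 + 4 = 13
  shelf 6: 9 + 4 = 13
  shelf 7: 9 = 9
  shelf 8: 8 = 8
  shelf 9: 8 = 8
  shelf 10: 7 = 7
No arrangement into 9 shelves stays within capacity, so 10 is optimal.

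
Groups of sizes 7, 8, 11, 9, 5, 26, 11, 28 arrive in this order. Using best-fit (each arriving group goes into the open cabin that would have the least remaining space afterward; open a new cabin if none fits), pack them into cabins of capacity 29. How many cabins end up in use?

  7 → cabin 1 (new)  [load 7/29]
  8 → cabin 1  [load 15/29]
  11 → cabin 1  [load 26/29]
  9 → cabin 2 (new)  [load 9/29]
  5 → cabin 2  [load 14/29]
  26 → cabin 3 (new)  [load 26/29]
  11 → cabin 2  [load 25/29]
  28 → cabin 4 (new)  [load 28/29]
4 cabins opened.

4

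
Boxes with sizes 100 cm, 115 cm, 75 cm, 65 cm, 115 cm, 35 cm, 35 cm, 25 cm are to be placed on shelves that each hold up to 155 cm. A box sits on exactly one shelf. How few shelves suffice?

4

Total = 115 + 115 + 100 + 75 + 65 + 35 + 35 + 25 = 565 cm.
Lower bound: ⌈565/155⌉ = 4 shelves.
A packing using 4 shelves:
  shelf 1: 115 + 35 = 150
  shelf 2: 115 + 35 = 150
  shelf 3: 100 + 25 = 125
  shelf 4: 75 + 65 = 140
This matches the lower bound, so 4 is optimal.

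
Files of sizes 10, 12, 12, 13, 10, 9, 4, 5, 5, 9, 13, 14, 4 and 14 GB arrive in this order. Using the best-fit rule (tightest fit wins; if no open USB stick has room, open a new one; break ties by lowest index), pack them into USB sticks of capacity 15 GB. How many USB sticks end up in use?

10

  10 → USB stick 1 (new)  [load 10/15]
  12 → USB stick 2 (new)  [load 12/15]
  12 → USB stick 3 (new)  [load 12/15]
  13 → USB stick 4 (new)  [load 13/15]
  10 → USB stick 5 (new)  [load 10/15]
  9 → USB stick 6 (new)  [load 9/15]
  4 → USB stick 1  [load 14/15]
  5 → USB stick 5  [load 15/15]
  5 → USB stick 6  [load 14/15]
  9 → USB stick 7 (new)  [load 9/15]
  13 → USB stick 8 (new)  [load 13/15]
  14 → USB stick 9 (new)  [load 14/15]
  4 → USB stick 7  [load 13/15]
  14 → USB stick 10 (new)  [load 14/15]
10 USB sticks opened.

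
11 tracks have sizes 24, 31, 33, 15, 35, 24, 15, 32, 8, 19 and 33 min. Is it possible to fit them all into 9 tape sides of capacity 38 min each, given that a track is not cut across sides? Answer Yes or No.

Yes

A valid assignment using 9 tape sides:
  side 1: 35 = 35
  side 2: 33 = 33
  side 3: 33 = 33
  side 4: 32 = 32
  side 5: 31 = 31
  side 6: 24 + 8 = 32
  side 7: 24 = 24
  side 8: 19 + 15 = 34
  side 9: 15 = 15
Every load is within 38 min, so 9 tape sides suffice.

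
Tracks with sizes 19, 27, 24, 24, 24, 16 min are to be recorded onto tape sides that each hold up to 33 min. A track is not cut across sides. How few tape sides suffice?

Total = 27 + 24 + 24 + 24 + 19 + 16 = 134 min.
Lower bound: ⌈134/33⌉ = 5 tape sides.
A packing using 6 tape sides:
  side 1: 27 = 27
  side 2: 24 = 24
  side 3: 24 = 24
  side 4: 24 = 24
  side 5: 19 = 19
  side 6: 16 = 16
No arrangement into 5 tape sides stays within capacity, so 6 is optimal.

6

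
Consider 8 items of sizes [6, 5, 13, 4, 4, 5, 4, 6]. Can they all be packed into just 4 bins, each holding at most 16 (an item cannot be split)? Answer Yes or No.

A valid assignment using 4 bins:
  bin 1: 13 = 13
  bin 2: 6 + 6 + 4 = 16
  bin 3: 5 + 5 + 4 = 14
  bin 4: 4 = 4
Every load is within 16, so 4 bins suffice.

Yes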